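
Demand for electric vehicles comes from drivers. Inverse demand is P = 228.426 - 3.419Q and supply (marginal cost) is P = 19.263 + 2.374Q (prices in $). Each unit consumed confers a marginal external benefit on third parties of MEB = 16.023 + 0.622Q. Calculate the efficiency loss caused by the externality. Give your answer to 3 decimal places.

DWL = $143.182

Market equilibrium (private): 19.263 + 2.374Q = 228.426 - 3.419Q → Q_m = 36.1062.
Social marginal benefit = demand + MEB = 244.449 - 2.797Q.
Set SMB = MC: 244.449 - 2.797Q = 19.263 + 2.374Q → Q* = 43.5479.
Between Q* and Q_m the wedge SMB − MC runs linearly from 0 to MEB(Q_m), so the loss is a triangle.
DWL = ½ × 7.4417 × 38.4810 = 143.1820.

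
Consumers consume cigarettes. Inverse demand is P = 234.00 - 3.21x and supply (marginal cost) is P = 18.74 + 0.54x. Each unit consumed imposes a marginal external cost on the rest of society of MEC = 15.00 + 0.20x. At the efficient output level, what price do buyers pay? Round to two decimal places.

P = 71.26

Social marginal benefit = demand − MEC = 219.00 - 3.41x.
Set SMB = MC: 219.00 - 3.41x = 18.74 + 0.54x → x* = 50.6987.
Consumer price on the demand curve at x*: 234.00 − 3.21×50.6987 = 71.2572.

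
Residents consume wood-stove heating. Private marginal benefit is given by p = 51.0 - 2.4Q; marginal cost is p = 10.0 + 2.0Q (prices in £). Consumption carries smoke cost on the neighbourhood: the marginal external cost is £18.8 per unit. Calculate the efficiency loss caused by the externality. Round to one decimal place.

Market equilibrium (private): 10.0 + 2.0Q = 51.0 - 2.4Q → Q_m = 9.3182.
Social marginal benefit = demand − MEC = 32.2 - 2.4Q.
Set SMB = MC: 32.2 - 2.4Q = 10.0 + 2.0Q → Q* = 5.0455.
Height of the DWL triangle at Q_m is MC(Q_m) − SMB(Q_m) = MEC(Q_m) = 18.8000.
DWL = ½ × 4.2727 × 18.8000 = 40.1634.

DWL = £40.2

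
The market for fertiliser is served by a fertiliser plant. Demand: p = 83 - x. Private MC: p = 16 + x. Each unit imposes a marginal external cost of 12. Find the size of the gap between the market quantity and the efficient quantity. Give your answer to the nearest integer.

Market equilibrium (private): 16 + x = 83 - x → x_m = 33.5000.
Social marginal cost = private MC + MEC = 28 + x.
Set SMC = demand: 28 + x = 83 - x → x* = 27.5000.
Gap = |33.5000 − 27.5000| = 6.0000.

6 units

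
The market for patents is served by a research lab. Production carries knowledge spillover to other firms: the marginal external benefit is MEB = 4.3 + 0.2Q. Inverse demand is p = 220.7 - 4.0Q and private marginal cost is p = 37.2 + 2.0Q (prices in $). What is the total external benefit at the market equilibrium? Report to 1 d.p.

$225.0

Market equilibrium (private): 37.2 + 2.0Q = 220.7 - 4.0Q → Q_m = 30.5833.
Total external benefit = ∫₀^{Q_m} (4.3 + 0.2Q) dQ = 4.3×30.5833 + ½×0.2×30.5833² = 225.0420.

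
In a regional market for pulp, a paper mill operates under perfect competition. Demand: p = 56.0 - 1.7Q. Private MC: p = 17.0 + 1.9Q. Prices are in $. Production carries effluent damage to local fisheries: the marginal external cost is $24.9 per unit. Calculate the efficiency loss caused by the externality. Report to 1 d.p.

Market equilibrium (private): 17.0 + 1.9Q = 56.0 - 1.7Q → Q_m = 10.8333.
Social marginal cost = private MC + MEC = 41.9 + 1.9Q.
Set SMC = demand: 41.9 + 1.9Q = 56.0 - 1.7Q → Q* = 3.9167.
Between Q* and Q_m the wedge SMC − demand runs linearly from 0 to MEC(Q_m), so the loss is a triangle.
DWL = ½ × 6.9166 × 24.9000 = 86.1117.

DWL = $86.1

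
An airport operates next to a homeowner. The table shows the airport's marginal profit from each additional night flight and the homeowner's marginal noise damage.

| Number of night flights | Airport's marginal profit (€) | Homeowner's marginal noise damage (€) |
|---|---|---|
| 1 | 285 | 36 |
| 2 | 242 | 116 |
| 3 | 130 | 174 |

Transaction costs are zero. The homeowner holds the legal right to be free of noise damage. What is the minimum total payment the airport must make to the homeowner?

€152

Efficient level: marginal profit ≥ marginal noise damage through level 2, so k* = 2.
With the homeowner holding the right, the airport must at least compensate total damage at k*: 36 + 116 = 152.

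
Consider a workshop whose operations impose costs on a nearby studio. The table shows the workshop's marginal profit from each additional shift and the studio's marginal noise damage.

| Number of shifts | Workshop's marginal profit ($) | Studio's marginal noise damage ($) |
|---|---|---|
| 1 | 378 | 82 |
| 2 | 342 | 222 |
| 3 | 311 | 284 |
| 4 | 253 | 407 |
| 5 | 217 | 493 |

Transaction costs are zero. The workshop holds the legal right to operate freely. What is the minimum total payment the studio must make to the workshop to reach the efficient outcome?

Left alone the workshop would choose level 5 (marginal profit stays positive).
Efficient level: k* = 3 (marginal profit ≥ marginal noise damage through 3).
The studio must at least cover the workshop's forgone profit from cutting 5→3: 253 + 217 = 470.

$470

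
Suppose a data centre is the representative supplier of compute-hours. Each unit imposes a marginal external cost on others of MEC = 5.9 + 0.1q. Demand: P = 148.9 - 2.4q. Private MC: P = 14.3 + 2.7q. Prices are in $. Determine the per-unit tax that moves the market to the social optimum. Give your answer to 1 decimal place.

tax = $8.4 per unit

Social marginal cost = private MC + MEC = 20.2 + 2.8q.
Set SMC = demand: 20.2 + 2.8q = 148.9 - 2.4q → q* = 24.7500.
The Pigouvian tax equals MEC at q*: 5.9 + 0.1×24.7500 = 8.3750.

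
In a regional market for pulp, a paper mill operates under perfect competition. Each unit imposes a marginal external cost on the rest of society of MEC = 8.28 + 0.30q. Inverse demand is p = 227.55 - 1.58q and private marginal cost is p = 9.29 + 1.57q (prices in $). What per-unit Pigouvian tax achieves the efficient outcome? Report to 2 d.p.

Social marginal cost = private MC + MEC = 17.57 + 1.87q.
Set SMC = demand: 17.57 + 1.87q = 227.55 - 1.58q → q* = 60.8638.
The Pigouvian tax equals MEC at q*: 8.28 + 0.30×60.8638 = 26.5391.

tax = $26.54 per unit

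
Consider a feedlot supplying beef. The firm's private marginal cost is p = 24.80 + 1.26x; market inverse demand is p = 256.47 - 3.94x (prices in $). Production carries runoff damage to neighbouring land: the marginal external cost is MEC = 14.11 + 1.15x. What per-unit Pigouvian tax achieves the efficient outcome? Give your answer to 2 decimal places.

tax = $53.51 per unit

Social marginal cost = private MC + MEC = 38.91 + 2.41x.
Set SMC = demand: 38.91 + 2.41x = 256.47 - 3.94x → x* = 34.2614.
The Pigouvian tax equals MEC at x*: 14.11 + 1.15×34.2614 = 53.5106.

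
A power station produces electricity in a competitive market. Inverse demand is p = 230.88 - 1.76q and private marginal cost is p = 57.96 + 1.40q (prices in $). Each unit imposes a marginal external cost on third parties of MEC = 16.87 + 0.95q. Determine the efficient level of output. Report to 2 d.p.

Social marginal cost = private MC + MEC = 74.83 + 2.35q.
Set SMC = demand: 74.83 + 2.35q = 230.88 - 1.76q → q* = 37.9684.

q* = 37.97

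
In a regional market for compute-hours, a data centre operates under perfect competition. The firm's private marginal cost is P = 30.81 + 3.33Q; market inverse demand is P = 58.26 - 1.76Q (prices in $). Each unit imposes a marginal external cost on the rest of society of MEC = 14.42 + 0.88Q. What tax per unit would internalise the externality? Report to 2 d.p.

Social marginal cost = private MC + MEC = 45.23 + 4.21Q.
Set SMC = demand: 45.23 + 4.21Q = 58.26 - 1.76Q → Q* = 2.1826.
The Pigouvian tax equals MEC at Q*: 14.42 + 0.88×2.1826 = 16.3407.

tax = $16.34 per unit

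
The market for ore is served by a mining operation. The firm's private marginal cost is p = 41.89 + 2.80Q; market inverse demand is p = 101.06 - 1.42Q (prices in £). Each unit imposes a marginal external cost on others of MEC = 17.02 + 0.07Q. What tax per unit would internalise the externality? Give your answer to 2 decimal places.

Social marginal cost = private MC + MEC = 58.91 + 2.87Q.
Set SMC = demand: 58.91 + 2.87Q = 101.06 - 1.42Q → Q* = 9.8252.
The Pigouvian tax equals MEC at Q*: 17.02 + 0.07×9.8252 = 17.7078.

tax = £17.71 per unit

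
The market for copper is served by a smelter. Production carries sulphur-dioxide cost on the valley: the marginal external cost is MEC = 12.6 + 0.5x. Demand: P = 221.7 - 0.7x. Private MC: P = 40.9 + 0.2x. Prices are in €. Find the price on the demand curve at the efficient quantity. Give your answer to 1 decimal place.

P = €137.6

Social marginal cost = private MC + MEC = 53.5 + 0.7x.
Set SMC = demand: 53.5 + 0.7x = 221.7 - 0.7x → x* = 120.1429.
Consumer price on the demand curve at x*: 221.7 − 0.7×120.1429 = 137.6000.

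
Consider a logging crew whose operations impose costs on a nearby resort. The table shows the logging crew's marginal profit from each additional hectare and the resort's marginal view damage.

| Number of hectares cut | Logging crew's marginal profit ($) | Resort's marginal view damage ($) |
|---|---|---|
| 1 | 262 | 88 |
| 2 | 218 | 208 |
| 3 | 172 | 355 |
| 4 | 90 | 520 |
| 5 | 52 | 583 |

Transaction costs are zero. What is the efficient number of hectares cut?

2

Bargaining reaches the level where marginal profit last exceeds marginal view damage.
That holds through level 2 (218 ≥ 208) but not at 3 (172 < 355).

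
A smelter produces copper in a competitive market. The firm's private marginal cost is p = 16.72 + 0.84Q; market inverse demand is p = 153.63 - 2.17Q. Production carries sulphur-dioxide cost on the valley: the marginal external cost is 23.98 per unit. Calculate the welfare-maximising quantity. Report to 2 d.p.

Social marginal cost = private MC + MEC = 40.70 + 0.84Q.
Set SMC = demand: 40.70 + 0.84Q = 153.63 - 2.17Q → Q* = 37.5183.

Q* = 37.52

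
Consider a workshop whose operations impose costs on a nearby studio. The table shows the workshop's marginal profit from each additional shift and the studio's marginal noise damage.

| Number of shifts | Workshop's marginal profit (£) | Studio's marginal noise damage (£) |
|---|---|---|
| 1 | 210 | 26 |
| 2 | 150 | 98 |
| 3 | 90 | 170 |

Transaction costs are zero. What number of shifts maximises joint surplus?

2

Bargaining reaches the level where marginal profit last exceeds marginal noise damage.
That holds through level 2 (150 ≥ 98) but not at 3 (90 < 170).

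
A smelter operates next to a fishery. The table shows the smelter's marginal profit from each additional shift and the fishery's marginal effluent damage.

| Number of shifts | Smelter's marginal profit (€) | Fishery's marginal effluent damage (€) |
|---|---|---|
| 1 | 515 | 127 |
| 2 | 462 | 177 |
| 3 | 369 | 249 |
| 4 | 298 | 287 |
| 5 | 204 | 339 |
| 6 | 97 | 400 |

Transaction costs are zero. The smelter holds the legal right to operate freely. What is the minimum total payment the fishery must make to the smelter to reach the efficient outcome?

€301

Left alone the smelter would choose level 6 (marginal profit stays positive).
Efficient level: k* = 4 (marginal profit ≥ marginal effluent damage through 4).
The fishery must at least cover the smelter's forgone profit from cutting 6→4: 204 + 97 = 301.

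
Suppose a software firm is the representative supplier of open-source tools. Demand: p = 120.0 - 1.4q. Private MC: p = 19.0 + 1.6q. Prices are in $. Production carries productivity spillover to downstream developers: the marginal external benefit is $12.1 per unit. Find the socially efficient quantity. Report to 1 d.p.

q* = 37.7

Social marginal cost = private MC − MEB = 6.9 + 1.6q.
Set SMC = demand: 6.9 + 1.6q = 120.0 - 1.4q → q* = 37.7000.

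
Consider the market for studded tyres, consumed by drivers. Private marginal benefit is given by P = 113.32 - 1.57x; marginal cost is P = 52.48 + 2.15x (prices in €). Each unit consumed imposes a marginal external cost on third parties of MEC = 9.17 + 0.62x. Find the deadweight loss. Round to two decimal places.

Market equilibrium (private): 52.48 + 2.15x = 113.32 - 1.57x → x_m = 16.3548.
Social marginal benefit = demand − MEC = 104.15 - 2.19x.
Set SMB = MC: 104.15 - 2.19x = 52.48 + 2.15x → x* = 11.9055.
Height of the DWL triangle at x_m is MC(x_m) − SMB(x_m) = MEC(x_m) = 19.3100.
DWL = ½ × 4.4493 × 19.3100 = 42.9580.

DWL = €42.96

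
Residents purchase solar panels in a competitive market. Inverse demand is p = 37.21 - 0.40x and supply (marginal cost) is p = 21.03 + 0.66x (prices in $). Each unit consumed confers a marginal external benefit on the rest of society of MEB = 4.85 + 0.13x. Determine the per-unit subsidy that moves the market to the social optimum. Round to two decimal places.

Social marginal benefit = demand + MEB = 42.06 - 0.27x.
Set SMB = MC: 42.06 - 0.27x = 21.03 + 0.66x → x* = 22.6129.
The Pigouvian subsidy equals MEB at x*: 4.85 + 0.13×22.6129 = 7.7897.

subsidy = $7.79 per unit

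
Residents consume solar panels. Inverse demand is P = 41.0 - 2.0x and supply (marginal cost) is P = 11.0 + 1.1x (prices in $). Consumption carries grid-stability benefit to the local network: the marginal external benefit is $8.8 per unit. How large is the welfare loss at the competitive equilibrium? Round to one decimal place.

Market equilibrium (private): 11.0 + 1.1x = 41.0 - 2.0x → x_m = 9.6774.
Social marginal benefit = demand + MEB = 49.8 - 2.0x.
Set SMB = MC: 49.8 - 2.0x = 11.0 + 1.1x → x* = 12.5161.
Height of the DWL triangle at x_m is SMB(x_m) − MC(x_m) = MEB(x_m) = 8.8000.
DWL = ½ × 2.8387 × 8.8000 = 12.4903.

DWL = $12.5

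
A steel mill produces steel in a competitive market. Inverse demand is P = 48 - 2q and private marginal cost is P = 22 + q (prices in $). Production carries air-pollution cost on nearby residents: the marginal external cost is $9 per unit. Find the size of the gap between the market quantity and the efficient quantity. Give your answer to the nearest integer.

3 units

Market equilibrium (private): 22 + q = 48 - 2q → q_m = 8.6667.
Social marginal cost = private MC + MEC = 31 + q.
Set SMC = demand: 31 + q = 48 - 2q → q* = 5.6667.
Gap = |8.6667 − 5.6667| = 3.0000.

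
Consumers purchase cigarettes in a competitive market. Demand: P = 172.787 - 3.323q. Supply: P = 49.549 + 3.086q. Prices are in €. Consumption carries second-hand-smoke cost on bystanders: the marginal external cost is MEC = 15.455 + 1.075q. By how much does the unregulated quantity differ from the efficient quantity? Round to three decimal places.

Market equilibrium (private): 49.549 + 3.086q = 172.787 - 3.323q → q_m = 19.2289.
Social marginal benefit = demand − MEC = 157.332 - 4.398q.
Set SMB = MC: 157.332 - 4.398q = 49.549 + 3.086q → q* = 14.4018.
Gap = |19.2289 − 14.4018| = 4.8271.

4.827 units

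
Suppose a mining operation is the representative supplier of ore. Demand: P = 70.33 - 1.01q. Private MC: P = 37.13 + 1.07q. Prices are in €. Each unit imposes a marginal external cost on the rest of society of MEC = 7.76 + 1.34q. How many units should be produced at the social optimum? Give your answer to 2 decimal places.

Social marginal cost = private MC + MEC = 44.89 + 2.41q.
Set SMC = demand: 44.89 + 2.41q = 70.33 - 1.01q → q* = 7.4386.

q* = 7.44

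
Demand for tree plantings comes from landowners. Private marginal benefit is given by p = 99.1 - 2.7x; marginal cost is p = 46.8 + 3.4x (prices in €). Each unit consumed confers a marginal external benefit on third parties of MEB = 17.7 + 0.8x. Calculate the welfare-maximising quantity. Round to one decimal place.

x* = 13.2

Social marginal benefit = demand + MEB = 116.8 - 1.9x.
Set SMB = MC: 116.8 - 1.9x = 46.8 + 3.4x → x* = 13.2075.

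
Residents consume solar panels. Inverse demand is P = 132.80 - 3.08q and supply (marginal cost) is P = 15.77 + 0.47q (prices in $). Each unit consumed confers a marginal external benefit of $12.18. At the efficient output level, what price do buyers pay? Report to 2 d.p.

P = $20.70

Social marginal benefit = demand + MEB = 144.98 - 3.08q.
Set SMB = MC: 144.98 - 3.08q = 15.77 + 0.47q → q* = 36.3972.
Consumer price on the demand curve at q*: 132.80 − 3.08×36.3972 = 20.6966.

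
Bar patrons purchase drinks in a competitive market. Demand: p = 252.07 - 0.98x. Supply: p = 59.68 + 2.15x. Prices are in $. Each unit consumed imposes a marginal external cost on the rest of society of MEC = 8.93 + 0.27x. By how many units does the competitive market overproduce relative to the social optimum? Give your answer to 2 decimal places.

7.51 units

Market equilibrium (private): 59.68 + 2.15x = 252.07 - 0.98x → x_m = 61.4665.
Social marginal benefit = demand − MEC = 243.14 - 1.25x.
Set SMB = MC: 243.14 - 1.25x = 59.68 + 2.15x → x* = 53.9588.
Gap = |61.4665 − 53.9588| = 7.5077.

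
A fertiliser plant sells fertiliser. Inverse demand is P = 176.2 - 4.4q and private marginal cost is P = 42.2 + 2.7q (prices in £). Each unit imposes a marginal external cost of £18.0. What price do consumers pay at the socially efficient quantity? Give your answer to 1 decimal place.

Social marginal cost = private MC + MEC = 60.2 + 2.7q.
Set SMC = demand: 60.2 + 2.7q = 176.2 - 4.4q → q* = 16.3380.
Consumer price on the demand curve at q*: 176.2 − 4.4×16.3380 = 104.3128.

P = £104.3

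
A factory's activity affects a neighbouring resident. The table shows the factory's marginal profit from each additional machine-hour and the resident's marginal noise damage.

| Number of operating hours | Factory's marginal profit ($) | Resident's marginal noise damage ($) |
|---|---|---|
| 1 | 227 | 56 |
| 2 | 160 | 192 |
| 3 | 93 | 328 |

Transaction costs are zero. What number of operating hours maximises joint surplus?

1

Bargaining reaches the level where marginal profit last exceeds marginal noise damage.
That holds through level 1 (227 ≥ 56) but not at 2 (160 < 192).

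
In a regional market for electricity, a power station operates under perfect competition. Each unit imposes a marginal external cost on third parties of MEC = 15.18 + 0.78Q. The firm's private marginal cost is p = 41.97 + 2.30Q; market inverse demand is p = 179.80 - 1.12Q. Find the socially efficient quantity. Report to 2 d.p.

Social marginal cost = private MC + MEC = 57.15 + 3.08Q.
Set SMC = demand: 57.15 + 3.08Q = 179.80 - 1.12Q → Q* = 29.2024.

Q* = 29.20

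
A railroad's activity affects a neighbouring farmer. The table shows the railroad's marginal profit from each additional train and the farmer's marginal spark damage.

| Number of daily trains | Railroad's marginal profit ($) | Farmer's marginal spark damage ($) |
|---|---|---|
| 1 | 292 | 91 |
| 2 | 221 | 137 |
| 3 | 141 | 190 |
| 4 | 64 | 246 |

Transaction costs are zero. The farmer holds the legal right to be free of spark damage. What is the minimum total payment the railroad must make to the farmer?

Efficient level: marginal profit ≥ marginal spark damage through level 2, so k* = 2.
With the farmer holding the right, the railroad must at least compensate total damage at k*: 91 + 137 = 228.

$228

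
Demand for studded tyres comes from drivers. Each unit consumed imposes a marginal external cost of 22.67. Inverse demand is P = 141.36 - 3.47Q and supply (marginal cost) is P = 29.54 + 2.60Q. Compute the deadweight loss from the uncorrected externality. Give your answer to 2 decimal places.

Market equilibrium (private): 29.54 + 2.60Q = 141.36 - 3.47Q → Q_m = 18.4217.
Social marginal benefit = demand − MEC = 118.69 - 3.47Q.
Set SMB = MC: 118.69 - 3.47Q = 29.54 + 2.60Q → Q* = 14.6870.
Height of the DWL triangle at Q_m is MC(Q_m) − SMB(Q_m) = MEC(Q_m) = 22.6700.
DWL = ½ × 3.7347 × 22.6700 = 42.3328.

DWL = 42.33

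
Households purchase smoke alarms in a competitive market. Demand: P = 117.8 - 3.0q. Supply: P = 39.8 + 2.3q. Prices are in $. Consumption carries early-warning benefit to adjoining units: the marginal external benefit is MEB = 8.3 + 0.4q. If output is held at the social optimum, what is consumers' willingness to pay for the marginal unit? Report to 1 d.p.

P = $65.0

Social marginal benefit = demand + MEB = 126.1 - 2.6q.
Set SMB = MC: 126.1 - 2.6q = 39.8 + 2.3q → q* = 17.6122.
Consumer price on the demand curve at q*: 117.8 − 3.0×17.6122 = 64.9634.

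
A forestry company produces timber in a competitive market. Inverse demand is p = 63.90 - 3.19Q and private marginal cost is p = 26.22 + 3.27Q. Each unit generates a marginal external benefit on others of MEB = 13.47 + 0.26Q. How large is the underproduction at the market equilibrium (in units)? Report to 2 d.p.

2.42 units

Market equilibrium (private): 26.22 + 3.27Q = 63.90 - 3.19Q → Q_m = 5.8328.
Social marginal cost = private MC − MEB = 12.75 + 3.01Q.
Set SMC = demand: 12.75 + 3.01Q = 63.90 - 3.19Q → Q* = 8.2500.
Gap = |5.8328 − 8.2500| = 2.4172.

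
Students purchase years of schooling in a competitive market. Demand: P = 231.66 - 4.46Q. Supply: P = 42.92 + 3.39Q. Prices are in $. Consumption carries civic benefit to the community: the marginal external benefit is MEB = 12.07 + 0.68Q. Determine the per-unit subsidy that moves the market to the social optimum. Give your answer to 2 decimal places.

Social marginal benefit = demand + MEB = 243.73 - 3.78Q.
Set SMB = MC: 243.73 - 3.78Q = 42.92 + 3.39Q → Q* = 28.0070.
The Pigouvian subsidy equals MEB at Q*: 12.07 + 0.68×28.0070 = 31.1148.

subsidy = $31.11 per unit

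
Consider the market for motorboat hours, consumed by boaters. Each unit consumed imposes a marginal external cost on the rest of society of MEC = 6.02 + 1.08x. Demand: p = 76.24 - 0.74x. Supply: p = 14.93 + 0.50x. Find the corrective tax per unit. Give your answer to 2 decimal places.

Social marginal benefit = demand − MEC = 70.22 - 1.82x.
Set SMB = MC: 70.22 - 1.82x = 14.93 + 0.50x → x* = 23.8319.
The Pigouvian tax equals MEC at x*: 6.02 + 1.08×23.8319 = 31.7585.

tax = 31.76 per unit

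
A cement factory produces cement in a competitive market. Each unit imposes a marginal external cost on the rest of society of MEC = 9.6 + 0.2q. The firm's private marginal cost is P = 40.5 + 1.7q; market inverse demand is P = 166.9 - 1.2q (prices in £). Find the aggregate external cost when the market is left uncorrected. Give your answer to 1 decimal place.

Market equilibrium (private): 40.5 + 1.7q = 166.9 - 1.2q → q_m = 43.5862.
Total external cost = ∫₀^{q_m} (9.6 + 0.2q) dq = 9.6×43.5862 + ½×0.2×43.5862² = 608.4032.

£608.4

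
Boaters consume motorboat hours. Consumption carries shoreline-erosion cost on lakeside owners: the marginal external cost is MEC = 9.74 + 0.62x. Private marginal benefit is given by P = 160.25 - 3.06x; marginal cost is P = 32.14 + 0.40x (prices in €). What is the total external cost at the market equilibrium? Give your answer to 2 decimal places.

Market equilibrium (private): 32.14 + 0.40x = 160.25 - 3.06x → x_m = 37.0260.
Total external cost = ∫₀^{x_m} (9.74 + 0.62x) dx = 9.74×37.0260 + ½×0.62×37.0260² = 785.6199.

€785.62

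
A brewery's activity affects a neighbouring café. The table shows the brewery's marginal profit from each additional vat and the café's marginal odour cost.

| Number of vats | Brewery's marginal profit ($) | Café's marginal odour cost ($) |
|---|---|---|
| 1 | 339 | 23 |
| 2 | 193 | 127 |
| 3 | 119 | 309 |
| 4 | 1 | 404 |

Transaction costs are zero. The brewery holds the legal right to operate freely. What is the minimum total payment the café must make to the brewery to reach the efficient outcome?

$120

Left alone the brewery would choose level 4 (marginal profit stays positive).
Efficient level: k* = 2 (marginal profit ≥ marginal odour cost through 2).
The café must at least cover the brewery's forgone profit from cutting 4→2: 119 + 1 = 120.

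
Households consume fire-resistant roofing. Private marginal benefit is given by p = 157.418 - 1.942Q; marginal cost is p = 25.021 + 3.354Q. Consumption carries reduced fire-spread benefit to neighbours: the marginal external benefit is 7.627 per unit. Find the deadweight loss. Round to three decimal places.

DWL = 5.492

Market equilibrium (private): 25.021 + 3.354Q = 157.418 - 1.942Q → Q_m = 24.9994.
Social marginal benefit = demand + MEB = 165.045 - 1.942Q.
Set SMB = MC: 165.045 - 1.942Q = 25.021 + 3.354Q → Q* = 26.4396.
The welfare-loss triangle has base |Q_m − Q*| and height MEB(Q_m) (the vertical gap between SMB and MC is zero at Q* and MEB at Q_m).
DWL = ½ × 1.4402 × 7.6270 = 5.4922.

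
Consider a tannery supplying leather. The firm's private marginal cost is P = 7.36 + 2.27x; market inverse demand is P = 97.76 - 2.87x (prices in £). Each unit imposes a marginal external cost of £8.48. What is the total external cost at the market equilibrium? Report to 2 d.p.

£149.14

Market equilibrium (private): 7.36 + 2.27x = 97.76 - 2.87x → x_m = 17.5875.
Total external cost = MEC × x_m = 8.48 × 17.5875 = 149.1420.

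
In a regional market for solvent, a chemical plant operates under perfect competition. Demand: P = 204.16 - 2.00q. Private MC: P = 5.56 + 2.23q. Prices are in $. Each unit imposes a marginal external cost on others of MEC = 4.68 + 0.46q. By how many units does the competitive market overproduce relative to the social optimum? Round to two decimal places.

5.60 units

Market equilibrium (private): 5.56 + 2.23q = 204.16 - 2.00q → q_m = 46.9504.
Social marginal cost = private MC + MEC = 10.24 + 2.69q.
Set SMC = demand: 10.24 + 2.69q = 204.16 - 2.00q → q* = 41.3475.
Gap = |46.9504 − 41.3475| = 5.6029.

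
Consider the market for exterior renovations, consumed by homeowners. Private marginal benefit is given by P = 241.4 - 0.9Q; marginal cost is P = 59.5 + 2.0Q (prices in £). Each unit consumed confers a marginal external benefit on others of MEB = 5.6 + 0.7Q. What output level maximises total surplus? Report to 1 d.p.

Q* = 85.2

Social marginal benefit = demand + MEB = 247.0 - 0.2Q.
Set SMB = MC: 247.0 - 0.2Q = 59.5 + 2.0Q → Q* = 85.2273.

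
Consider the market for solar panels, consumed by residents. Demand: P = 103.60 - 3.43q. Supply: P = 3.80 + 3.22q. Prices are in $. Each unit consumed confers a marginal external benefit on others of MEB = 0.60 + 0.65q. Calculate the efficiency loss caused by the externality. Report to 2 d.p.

DWL = $8.94

Market equilibrium (private): 3.80 + 3.22q = 103.60 - 3.43q → q_m = 15.0075.
Social marginal benefit = demand + MEB = 104.20 - 2.78q.
Set SMB = MC: 104.20 - 2.78q = 3.80 + 3.22q → q* = 16.7333.
The welfare-loss triangle has base |q_m − q*| and height MEB(q_m) (the vertical gap between SMB and MC is zero at q* and MEB at q_m).
DWL = ½ × 1.7258 × 10.3549 = 8.9352.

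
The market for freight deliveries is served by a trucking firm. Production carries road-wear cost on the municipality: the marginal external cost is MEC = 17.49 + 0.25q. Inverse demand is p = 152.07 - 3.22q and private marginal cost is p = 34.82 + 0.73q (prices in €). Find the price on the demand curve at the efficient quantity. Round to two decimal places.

Social marginal cost = private MC + MEC = 52.31 + 0.98q.
Set SMC = demand: 52.31 + 0.98q = 152.07 - 3.22q → q* = 23.7524.
Consumer price on the demand curve at q*: 152.07 − 3.22×23.7524 = 75.5873.

P = €75.59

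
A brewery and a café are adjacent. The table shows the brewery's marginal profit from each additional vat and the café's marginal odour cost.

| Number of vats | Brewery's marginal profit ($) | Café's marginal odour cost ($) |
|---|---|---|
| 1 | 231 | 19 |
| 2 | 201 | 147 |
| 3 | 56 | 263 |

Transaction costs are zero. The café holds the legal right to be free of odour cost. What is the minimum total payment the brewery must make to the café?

Efficient level: marginal profit ≥ marginal odour cost through level 2, so k* = 2.
With the café holding the right, the brewery must at least compensate total damage at k*: 19 + 147 = 166.

$166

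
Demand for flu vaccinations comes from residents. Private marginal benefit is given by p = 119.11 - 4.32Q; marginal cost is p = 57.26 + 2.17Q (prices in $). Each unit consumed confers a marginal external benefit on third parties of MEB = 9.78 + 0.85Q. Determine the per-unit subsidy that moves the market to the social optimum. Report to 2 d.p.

Social marginal benefit = demand + MEB = 128.89 - 3.47Q.
Set SMB = MC: 128.89 - 3.47Q = 57.26 + 2.17Q → Q* = 12.7004.
The Pigouvian subsidy equals MEB at Q*: 9.78 + 0.85×12.7004 = 20.5753.

subsidy = $20.58 per unit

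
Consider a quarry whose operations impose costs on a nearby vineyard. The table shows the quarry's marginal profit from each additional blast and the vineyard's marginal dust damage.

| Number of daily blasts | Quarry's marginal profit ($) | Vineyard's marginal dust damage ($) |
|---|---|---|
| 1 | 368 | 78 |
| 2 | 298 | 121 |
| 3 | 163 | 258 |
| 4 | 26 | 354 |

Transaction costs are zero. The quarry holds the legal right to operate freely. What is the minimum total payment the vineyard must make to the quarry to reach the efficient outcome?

Left alone the quarry would choose level 4 (marginal profit stays positive).
Efficient level: k* = 2 (marginal profit ≥ marginal dust damage through 2).
The vineyard must at least cover the quarry's forgone profit from cutting 4→2: 163 + 26 = 189.

$189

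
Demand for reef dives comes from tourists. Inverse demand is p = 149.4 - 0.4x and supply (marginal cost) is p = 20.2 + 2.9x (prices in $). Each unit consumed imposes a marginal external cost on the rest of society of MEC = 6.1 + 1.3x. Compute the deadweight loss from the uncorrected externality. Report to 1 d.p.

DWL = $353.1

Market equilibrium (private): 20.2 + 2.9x = 149.4 - 0.4x → x_m = 39.1515.
Social marginal benefit = demand − MEC = 143.3 - 1.7x.
Set SMB = MC: 143.3 - 1.7x = 20.2 + 2.9x → x* = 26.7609.
Between x* and x_m the wedge MC − SMB runs linearly from 0 to MEC(x_m), so the loss is a triangle.
DWL = ½ × 12.3906 × 56.9970 = 353.1135.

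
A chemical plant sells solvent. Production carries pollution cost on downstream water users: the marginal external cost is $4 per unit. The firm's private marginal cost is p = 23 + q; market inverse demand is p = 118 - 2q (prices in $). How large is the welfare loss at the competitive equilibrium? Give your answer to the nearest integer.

DWL = $3

Market equilibrium (private): 23 + q = 118 - 2q → q_m = 31.6667.
Social marginal cost = private MC + MEC = 27 + q.
Set SMC = demand: 27 + q = 118 - 2q → q* = 30.3333.
The welfare-loss triangle has base |q_m − q*| and height MEC(q_m) (the vertical gap between SMC and demand is zero at q* and MEC at q_m).
DWL = ½ × 1.3334 × 4.0000 = 2.6668.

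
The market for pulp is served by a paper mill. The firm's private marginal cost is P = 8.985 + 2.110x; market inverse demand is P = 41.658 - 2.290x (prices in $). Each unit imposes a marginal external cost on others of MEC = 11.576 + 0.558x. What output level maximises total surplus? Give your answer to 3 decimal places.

Social marginal cost = private MC + MEC = 20.561 + 2.668x.
Set SMC = demand: 20.561 + 2.668x = 41.658 - 2.290x → x* = 4.2551.

x* = 4.255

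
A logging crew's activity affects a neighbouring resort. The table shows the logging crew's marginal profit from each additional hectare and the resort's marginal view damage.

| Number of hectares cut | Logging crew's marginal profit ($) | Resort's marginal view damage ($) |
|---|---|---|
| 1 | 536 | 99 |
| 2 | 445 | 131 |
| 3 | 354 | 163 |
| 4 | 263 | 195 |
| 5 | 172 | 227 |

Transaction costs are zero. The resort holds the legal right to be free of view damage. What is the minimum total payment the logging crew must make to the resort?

$588

Efficient level: marginal profit ≥ marginal view damage through level 4, so k* = 4.
With the resort holding the right, the logging crew must at least compensate total damage at k*: 99 + 131 + 163 + 195 = 588.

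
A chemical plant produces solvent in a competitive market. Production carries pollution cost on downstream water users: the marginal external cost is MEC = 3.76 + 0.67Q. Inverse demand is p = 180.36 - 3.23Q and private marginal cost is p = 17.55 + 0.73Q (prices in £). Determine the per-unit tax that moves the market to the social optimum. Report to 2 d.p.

tax = £26.78 per unit

Social marginal cost = private MC + MEC = 21.31 + 1.40Q.
Set SMC = demand: 21.31 + 1.40Q = 180.36 - 3.23Q → Q* = 34.3521.
The Pigouvian tax equals MEC at Q*: 3.76 + 0.67×34.3521 = 26.7759.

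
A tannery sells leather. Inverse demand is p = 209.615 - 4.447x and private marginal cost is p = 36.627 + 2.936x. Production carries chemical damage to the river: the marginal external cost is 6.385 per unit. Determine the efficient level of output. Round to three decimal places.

x* = 22.566

Social marginal cost = private MC + MEC = 43.012 + 2.936x.
Set SMC = demand: 43.012 + 2.936x = 209.615 - 4.447x → x* = 22.5658.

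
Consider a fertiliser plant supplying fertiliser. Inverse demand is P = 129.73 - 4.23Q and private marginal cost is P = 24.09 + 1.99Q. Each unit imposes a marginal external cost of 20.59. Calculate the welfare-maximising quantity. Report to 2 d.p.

Q* = 13.67

Social marginal cost = private MC + MEC = 44.68 + 1.99Q.
Set SMC = demand: 44.68 + 1.99Q = 129.73 - 4.23Q → Q* = 13.6736.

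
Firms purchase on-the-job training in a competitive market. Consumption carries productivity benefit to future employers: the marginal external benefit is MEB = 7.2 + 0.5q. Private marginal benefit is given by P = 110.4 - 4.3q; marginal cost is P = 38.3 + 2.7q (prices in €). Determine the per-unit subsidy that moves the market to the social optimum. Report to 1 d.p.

Social marginal benefit = demand + MEB = 117.6 - 3.8q.
Set SMB = MC: 117.6 - 3.8q = 38.3 + 2.7q → q* = 12.2000.
The Pigouvian subsidy equals MEB at q*: 7.2 + 0.5×12.2000 = 13.3000.

subsidy = €13.3 per unit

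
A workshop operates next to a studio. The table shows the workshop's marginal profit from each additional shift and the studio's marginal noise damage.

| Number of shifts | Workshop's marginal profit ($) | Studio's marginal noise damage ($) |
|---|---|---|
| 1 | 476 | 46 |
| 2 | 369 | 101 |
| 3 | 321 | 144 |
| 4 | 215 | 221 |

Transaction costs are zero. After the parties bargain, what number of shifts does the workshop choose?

3

Bargaining reaches the level where marginal profit last exceeds marginal noise damage.
That holds through level 3 (321 ≥ 144) but not at 4 (215 < 221).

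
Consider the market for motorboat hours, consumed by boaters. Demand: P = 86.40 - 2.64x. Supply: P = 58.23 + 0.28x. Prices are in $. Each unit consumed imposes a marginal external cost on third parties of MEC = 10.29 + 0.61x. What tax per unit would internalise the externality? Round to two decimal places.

tax = $13.38 per unit

Social marginal benefit = demand − MEC = 76.11 - 3.25x.
Set SMB = MC: 76.11 - 3.25x = 58.23 + 0.28x → x* = 5.0652.
The Pigouvian tax equals MEC at x*: 10.29 + 0.61×5.0652 = 13.3798.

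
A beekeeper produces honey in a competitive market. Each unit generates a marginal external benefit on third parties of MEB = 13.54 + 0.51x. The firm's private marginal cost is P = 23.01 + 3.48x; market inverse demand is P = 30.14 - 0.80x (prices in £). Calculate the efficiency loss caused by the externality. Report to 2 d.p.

Market equilibrium (private): 23.01 + 3.48x = 30.14 - 0.80x → x_m = 1.6659.
Social marginal cost = private MC − MEB = 9.47 + 2.97x.
Set SMC = demand: 9.47 + 2.97x = 30.14 - 0.80x → x* = 5.4828.
Height of the DWL triangle at x_m is demand(x_m) − SMC(x_m) = MEB(x_m) = 14.3896.
DWL = ½ × 3.8169 × 14.3896 = 27.4618.

DWL = £27.46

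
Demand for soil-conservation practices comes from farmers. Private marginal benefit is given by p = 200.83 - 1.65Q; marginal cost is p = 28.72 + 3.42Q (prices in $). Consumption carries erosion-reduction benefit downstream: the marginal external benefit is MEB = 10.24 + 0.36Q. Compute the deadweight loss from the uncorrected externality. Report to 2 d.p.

DWL = $53.56

Market equilibrium (private): 28.72 + 3.42Q = 200.83 - 1.65Q → Q_m = 33.9467.
Social marginal benefit = demand + MEB = 211.07 - 1.29Q.
Set SMB = MC: 211.07 - 1.29Q = 28.72 + 3.42Q → Q* = 38.7155.
Between Q* and Q_m the wedge SMB − MC runs linearly from 0 to MEB(Q_m), so the loss is a triangle.
DWL = ½ × 4.7688 × 22.4608 = 53.5555.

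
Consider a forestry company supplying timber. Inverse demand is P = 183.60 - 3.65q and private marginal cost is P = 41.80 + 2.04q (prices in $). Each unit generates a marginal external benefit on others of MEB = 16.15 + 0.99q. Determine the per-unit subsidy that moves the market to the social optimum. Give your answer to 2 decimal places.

subsidy = $49.42 per unit

Social marginal cost = private MC − MEB = 25.65 + 1.05q.
Set SMC = demand: 25.65 + 1.05q = 183.60 - 3.65q → q* = 33.6064.
The Pigouvian subsidy equals MEB at q*: 16.15 + 0.99×33.6064 = 49.4203.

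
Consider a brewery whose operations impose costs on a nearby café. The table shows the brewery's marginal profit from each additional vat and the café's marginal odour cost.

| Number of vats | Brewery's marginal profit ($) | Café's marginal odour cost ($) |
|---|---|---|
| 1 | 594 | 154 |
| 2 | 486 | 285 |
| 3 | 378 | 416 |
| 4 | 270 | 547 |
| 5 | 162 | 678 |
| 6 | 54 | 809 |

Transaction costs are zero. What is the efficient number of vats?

2

Bargaining reaches the level where marginal profit last exceeds marginal odour cost.
That holds through level 2 (486 ≥ 285) but not at 3 (378 < 416).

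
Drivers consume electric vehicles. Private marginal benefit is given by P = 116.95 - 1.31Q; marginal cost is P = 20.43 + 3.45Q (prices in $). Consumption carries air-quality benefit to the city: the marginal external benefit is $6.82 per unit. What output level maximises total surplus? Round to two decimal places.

Q* = 21.71

Social marginal benefit = demand + MEB = 123.77 - 1.31Q.
Set SMB = MC: 123.77 - 1.31Q = 20.43 + 3.45Q → Q* = 21.7101.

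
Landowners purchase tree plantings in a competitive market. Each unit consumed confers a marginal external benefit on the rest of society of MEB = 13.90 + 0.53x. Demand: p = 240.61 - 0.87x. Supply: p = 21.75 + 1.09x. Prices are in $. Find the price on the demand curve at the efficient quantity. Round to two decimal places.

P = $99.00

Social marginal benefit = demand + MEB = 254.51 - 0.34x.
Set SMB = MC: 254.51 - 0.34x = 21.75 + 1.09x → x* = 162.7692.
Consumer price on the demand curve at x*: 240.61 − 0.87×162.7692 = 99.0008.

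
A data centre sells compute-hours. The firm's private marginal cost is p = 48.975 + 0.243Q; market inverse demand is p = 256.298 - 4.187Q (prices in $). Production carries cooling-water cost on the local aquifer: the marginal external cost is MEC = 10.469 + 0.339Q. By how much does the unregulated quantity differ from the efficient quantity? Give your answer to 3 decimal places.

Market equilibrium (private): 48.975 + 0.243Q = 256.298 - 4.187Q → Q_m = 46.7998.
Social marginal cost = private MC + MEC = 59.444 + 0.582Q.
Set SMC = demand: 59.444 + 0.582Q = 256.298 - 4.187Q → Q* = 41.2778.
Gap = |46.7998 − 41.2778| = 5.5220.

5.522 units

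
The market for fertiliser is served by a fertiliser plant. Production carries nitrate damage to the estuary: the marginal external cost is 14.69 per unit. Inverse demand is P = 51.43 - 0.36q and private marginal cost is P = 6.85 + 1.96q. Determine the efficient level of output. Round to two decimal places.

Social marginal cost = private MC + MEC = 21.54 + 1.96q.
Set SMC = demand: 21.54 + 1.96q = 51.43 - 0.36q → q* = 12.8836.

q* = 12.88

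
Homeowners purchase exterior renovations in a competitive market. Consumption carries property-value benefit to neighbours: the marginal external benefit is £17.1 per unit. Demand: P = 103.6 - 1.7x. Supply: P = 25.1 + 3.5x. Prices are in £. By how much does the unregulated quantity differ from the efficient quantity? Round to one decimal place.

Market equilibrium (private): 25.1 + 3.5x = 103.6 - 1.7x → x_m = 15.0962.
Social marginal benefit = demand + MEB = 120.7 - 1.7x.
Set SMB = MC: 120.7 - 1.7x = 25.1 + 3.5x → x* = 18.3846.
Gap = |15.0962 − 18.3846| = 3.2884.

3.3 units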